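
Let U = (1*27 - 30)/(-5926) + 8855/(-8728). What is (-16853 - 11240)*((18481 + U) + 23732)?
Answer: -30667635528995387/25861064 ≈ -1.1859e+9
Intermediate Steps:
U = -26224273/25861064 (U = (27 - 30)*(-1/5926) + 8855*(-1/8728) = -3*(-1/5926) - 8855/8728 = 3/5926 - 8855/8728 = -26224273/25861064 ≈ -1.0140)
(-16853 - 11240)*((18481 + U) + 23732) = (-16853 - 11240)*((18481 - 26224273/25861064) + 23732) = -28093*(477912099511/25861064 + 23732) = -28093*1091646870359/25861064 = -30667635528995387/25861064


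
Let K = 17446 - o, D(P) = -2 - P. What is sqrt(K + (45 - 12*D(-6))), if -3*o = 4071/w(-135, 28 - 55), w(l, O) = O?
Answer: 2*sqrt(352203)/9 ≈ 131.88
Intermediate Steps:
o = 1357/27 (o = -1357/(28 - 55) = -1357/(-27) = -1357*(-1)/27 = -1/3*(-1357/9) = 1357/27 ≈ 50.259)
K = 469685/27 (K = 17446 - 1*1357/27 = 17446 - 1357/27 = 469685/27 ≈ 17396.)
sqrt(K + (45 - 12*D(-6))) = sqrt(469685/27 + (45 - 12*(-2 - 1*(-6)))) = sqrt(469685/27 + (45 - 12*(-2 + 6))) = sqrt(469685/27 + (45 - 12*4)) = sqrt(469685/27 + (45 - 48)) = sqrt(469685/27 - 3) = sqrt(469604/27) = 2*sqrt(352203)/9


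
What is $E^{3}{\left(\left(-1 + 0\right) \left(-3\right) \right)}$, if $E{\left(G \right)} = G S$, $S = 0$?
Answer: $0$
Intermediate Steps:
$E{\left(G \right)} = 0$ ($E{\left(G \right)} = G 0 = 0$)
$E^{3}{\left(\left(-1 + 0\right) \left(-3\right) \right)} = 0^{3} = 0$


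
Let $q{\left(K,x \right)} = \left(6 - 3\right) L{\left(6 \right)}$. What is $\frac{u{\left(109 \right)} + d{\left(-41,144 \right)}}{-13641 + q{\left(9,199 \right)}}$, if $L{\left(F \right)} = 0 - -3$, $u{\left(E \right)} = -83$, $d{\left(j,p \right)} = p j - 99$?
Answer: $\frac{3043}{6816} \approx 0.44645$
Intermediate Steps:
$d{\left(j,p \right)} = -99 + j p$ ($d{\left(j,p \right)} = j p - 99 = -99 + j p$)
$L{\left(F \right)} = 3$ ($L{\left(F \right)} = 0 + 3 = 3$)
$q{\left(K,x \right)} = 9$ ($q{\left(K,x \right)} = \left(6 - 3\right) 3 = 3 \cdot 3 = 9$)
$\frac{u{\left(109 \right)} + d{\left(-41,144 \right)}}{-13641 + q{\left(9,199 \right)}} = \frac{-83 - 6003}{-13641 + 9} = \frac{-83 - 6003}{-13632} = \left(-83 - 6003\right) \left(- \frac{1}{13632}\right) = \left(-6086\right) \left(- \frac{1}{13632}\right) = \frac{3043}{6816}$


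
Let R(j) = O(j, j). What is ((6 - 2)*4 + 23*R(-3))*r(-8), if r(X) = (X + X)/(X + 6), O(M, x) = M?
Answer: -424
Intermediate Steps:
R(j) = j
r(X) = 2*X/(6 + X) (r(X) = (2*X)/(6 + X) = 2*X/(6 + X))
((6 - 2)*4 + 23*R(-3))*r(-8) = ((6 - 2)*4 + 23*(-3))*(2*(-8)/(6 - 8)) = (4*4 - 69)*(2*(-8)/(-2)) = (16 - 69)*(2*(-8)*(-½)) = -53*8 = -424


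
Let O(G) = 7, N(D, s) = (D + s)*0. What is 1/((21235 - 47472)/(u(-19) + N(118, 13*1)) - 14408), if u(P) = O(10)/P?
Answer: 7/397647 ≈ 1.7604e-5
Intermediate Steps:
N(D, s) = 0
u(P) = 7/P
1/((21235 - 47472)/(u(-19) + N(118, 13*1)) - 14408) = 1/((21235 - 47472)/(7/(-19) + 0) - 14408) = 1/(-26237/(7*(-1/19) + 0) - 14408) = 1/(-26237/(-7/19 + 0) - 14408) = 1/(-26237/(-7/19) - 14408) = 1/(-26237*(-19/7) - 14408) = 1/(498503/7 - 14408) = 1/(397647/7) = 7/397647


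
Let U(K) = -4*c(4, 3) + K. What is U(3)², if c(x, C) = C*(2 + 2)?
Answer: 2025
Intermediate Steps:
c(x, C) = 4*C (c(x, C) = C*4 = 4*C)
U(K) = -48 + K (U(K) = -16*3 + K = -4*12 + K = -48 + K)
U(3)² = (-48 + 3)² = (-45)² = 2025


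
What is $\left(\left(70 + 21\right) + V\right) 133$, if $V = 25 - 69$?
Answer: $6251$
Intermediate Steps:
$V = -44$
$\left(\left(70 + 21\right) + V\right) 133 = \left(\left(70 + 21\right) - 44\right) 133 = \left(91 - 44\right) 133 = 47 \cdot 133 = 6251$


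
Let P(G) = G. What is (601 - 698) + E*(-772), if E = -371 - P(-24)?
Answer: 267787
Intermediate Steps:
E = -347 (E = -371 - 1*(-24) = -371 + 24 = -347)
(601 - 698) + E*(-772) = (601 - 698) - 347*(-772) = -97 + 267884 = 267787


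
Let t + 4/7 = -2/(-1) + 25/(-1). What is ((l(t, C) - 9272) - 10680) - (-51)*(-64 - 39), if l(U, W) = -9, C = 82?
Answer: -25214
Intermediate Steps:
t = -165/7 (t = -4/7 + (-2/(-1) + 25/(-1)) = -4/7 + (-2*(-1) + 25*(-1)) = -4/7 + (2 - 25) = -4/7 - 23 = -165/7 ≈ -23.571)
((l(t, C) - 9272) - 10680) - (-51)*(-64 - 39) = ((-9 - 9272) - 10680) - (-51)*(-64 - 39) = (-9281 - 10680) - (-51)*(-103) = -19961 - 1*5253 = -19961 - 5253 = -25214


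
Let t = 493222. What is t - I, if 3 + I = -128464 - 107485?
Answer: 729174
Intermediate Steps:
I = -235952 (I = -3 + (-128464 - 107485) = -3 - 235949 = -235952)
t - I = 493222 - 1*(-235952) = 493222 + 235952 = 729174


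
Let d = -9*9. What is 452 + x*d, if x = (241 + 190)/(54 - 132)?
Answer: 23389/26 ≈ 899.58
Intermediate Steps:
d = -81
x = -431/78 (x = 431/(-78) = 431*(-1/78) = -431/78 ≈ -5.5256)
452 + x*d = 452 - 431/78*(-81) = 452 + 11637/26 = 23389/26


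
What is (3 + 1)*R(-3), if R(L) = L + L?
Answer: -24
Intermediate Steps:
R(L) = 2*L
(3 + 1)*R(-3) = (3 + 1)*(2*(-3)) = 4*(-6) = -24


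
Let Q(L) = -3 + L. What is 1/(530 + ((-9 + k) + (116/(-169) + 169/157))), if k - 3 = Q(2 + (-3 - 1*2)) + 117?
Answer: 26533/16858804 ≈ 0.0015738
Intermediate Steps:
k = 114 (k = 3 + ((-3 + (2 + (-3 - 1*2))) + 117) = 3 + ((-3 + (2 + (-3 - 2))) + 117) = 3 + ((-3 + (2 - 5)) + 117) = 3 + ((-3 - 3) + 117) = 3 + (-6 + 117) = 3 + 111 = 114)
1/(530 + ((-9 + k) + (116/(-169) + 169/157))) = 1/(530 + ((-9 + 114) + (116/(-169) + 169/157))) = 1/(530 + (105 + (116*(-1/169) + 169*(1/157)))) = 1/(530 + (105 + (-116/169 + 169/157))) = 1/(530 + (105 + 10349/26533)) = 1/(530 + 2796314/26533) = 1/(16858804/26533) = 26533/16858804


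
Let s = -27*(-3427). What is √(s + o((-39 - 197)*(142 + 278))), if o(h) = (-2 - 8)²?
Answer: √92629 ≈ 304.35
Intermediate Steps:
o(h) = 100 (o(h) = (-10)² = 100)
s = 92529
√(s + o((-39 - 197)*(142 + 278))) = √(92529 + 100) = √92629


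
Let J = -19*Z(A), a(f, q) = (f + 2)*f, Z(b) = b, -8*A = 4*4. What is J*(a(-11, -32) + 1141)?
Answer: 47120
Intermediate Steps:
A = -2 (A = -4/2 = -⅛*16 = -2)
a(f, q) = f*(2 + f) (a(f, q) = (2 + f)*f = f*(2 + f))
J = 38 (J = -19*(-2) = 38)
J*(a(-11, -32) + 1141) = 38*(-11*(2 - 11) + 1141) = 38*(-11*(-9) + 1141) = 38*(99 + 1141) = 38*1240 = 47120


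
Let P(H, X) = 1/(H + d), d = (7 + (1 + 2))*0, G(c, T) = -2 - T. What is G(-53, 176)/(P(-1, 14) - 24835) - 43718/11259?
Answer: -541888073/139814262 ≈ -3.8758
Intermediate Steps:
d = 0 (d = (7 + 3)*0 = 10*0 = 0)
P(H, X) = 1/H (P(H, X) = 1/(H + 0) = 1/H)
G(-53, 176)/(P(-1, 14) - 24835) - 43718/11259 = (-2 - 1*176)/(1/(-1) - 24835) - 43718/11259 = (-2 - 176)/(-1 - 24835) - 43718*1/11259 = -178/(-24836) - 43718/11259 = -178*(-1/24836) - 43718/11259 = 89/12418 - 43718/11259 = -541888073/139814262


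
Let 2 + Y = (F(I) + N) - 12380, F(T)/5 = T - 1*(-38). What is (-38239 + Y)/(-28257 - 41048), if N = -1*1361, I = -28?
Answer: 51932/69305 ≈ 0.74933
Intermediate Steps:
N = -1361
F(T) = 190 + 5*T (F(T) = 5*(T - 1*(-38)) = 5*(T + 38) = 5*(38 + T) = 190 + 5*T)
Y = -13693 (Y = -2 + (((190 + 5*(-28)) - 1361) - 12380) = -2 + (((190 - 140) - 1361) - 12380) = -2 + ((50 - 1361) - 12380) = -2 + (-1311 - 12380) = -2 - 13691 = -13693)
(-38239 + Y)/(-28257 - 41048) = (-38239 - 13693)/(-28257 - 41048) = -51932/(-69305) = -51932*(-1/69305) = 51932/69305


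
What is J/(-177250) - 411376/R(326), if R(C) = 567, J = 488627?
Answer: -10456206787/14357250 ≈ -728.29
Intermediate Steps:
J/(-177250) - 411376/R(326) = 488627/(-177250) - 411376/567 = 488627*(-1/177250) - 411376*1/567 = -488627/177250 - 58768/81 = -10456206787/14357250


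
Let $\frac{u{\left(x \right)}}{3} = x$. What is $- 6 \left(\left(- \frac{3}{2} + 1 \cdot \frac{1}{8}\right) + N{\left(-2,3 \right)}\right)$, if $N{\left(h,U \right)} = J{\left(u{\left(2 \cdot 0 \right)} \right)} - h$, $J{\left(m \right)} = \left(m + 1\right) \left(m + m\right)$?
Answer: $- \frac{15}{4} \approx -3.75$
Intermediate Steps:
$u{\left(x \right)} = 3 x$
$J{\left(m \right)} = 2 m \left(1 + m\right)$ ($J{\left(m \right)} = \left(1 + m\right) 2 m = 2 m \left(1 + m\right)$)
$N{\left(h,U \right)} = - h$ ($N{\left(h,U \right)} = 2 \cdot 3 \cdot 2 \cdot 0 \left(1 + 3 \cdot 2 \cdot 0\right) - h = 2 \cdot 3 \cdot 0 \left(1 + 3 \cdot 0\right) - h = 2 \cdot 0 \left(1 + 0\right) - h = 2 \cdot 0 \cdot 1 - h = 0 - h = - h$)
$- 6 \left(\left(- \frac{3}{2} + 1 \cdot \frac{1}{8}\right) + N{\left(-2,3 \right)}\right) = - 6 \left(\left(- \frac{3}{2} + 1 \cdot \frac{1}{8}\right) - -2\right) = - 6 \left(\left(\left(-3\right) \frac{1}{2} + 1 \cdot \frac{1}{8}\right) + 2\right) = - 6 \left(\left(- \frac{3}{2} + \frac{1}{8}\right) + 2\right) = - 6 \left(- \frac{11}{8} + 2\right) = \left(-6\right) \frac{5}{8} = - \frac{15}{4}$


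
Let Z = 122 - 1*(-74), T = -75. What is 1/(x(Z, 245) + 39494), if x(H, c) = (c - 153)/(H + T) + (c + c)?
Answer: 121/4838156 ≈ 2.5010e-5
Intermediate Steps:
Z = 196 (Z = 122 + 74 = 196)
x(H, c) = 2*c + (-153 + c)/(-75 + H) (x(H, c) = (c - 153)/(H - 75) + (c + c) = (-153 + c)/(-75 + H) + 2*c = 2*c + (-153 + c)/(-75 + H))
1/(x(Z, 245) + 39494) = 1/((-153 - 149*245 + 2*196*245)/(-75 + 196) + 39494) = 1/((-153 - 36505 + 96040)/121 + 39494) = 1/((1/121)*59382 + 39494) = 1/(59382/121 + 39494) = 1/(4838156/121) = 121/4838156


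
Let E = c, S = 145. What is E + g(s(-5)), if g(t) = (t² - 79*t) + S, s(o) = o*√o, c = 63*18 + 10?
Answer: 1164 + 395*I*√5 ≈ 1164.0 + 883.25*I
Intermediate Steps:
c = 1144 (c = 1134 + 10 = 1144)
s(o) = o^(3/2)
E = 1144
g(t) = 145 + t² - 79*t (g(t) = (t² - 79*t) + 145 = 145 + t² - 79*t)
E + g(s(-5)) = 1144 + (145 + ((-5)^(3/2))² - (-395)*I*√5) = 1144 + (145 + (-5*I*√5)² - (-395)*I*√5) = 1144 + (145 - 125 + 395*I*√5) = 1144 + (20 + 395*I*√5) = 1164 + 395*I*√5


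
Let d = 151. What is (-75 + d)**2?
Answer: 5776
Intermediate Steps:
(-75 + d)**2 = (-75 + 151)**2 = 76**2 = 5776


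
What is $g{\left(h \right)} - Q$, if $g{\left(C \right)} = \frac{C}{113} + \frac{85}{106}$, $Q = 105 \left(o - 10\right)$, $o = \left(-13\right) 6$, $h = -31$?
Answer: $\frac{110683039}{11978} \approx 9240.5$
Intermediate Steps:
$o = -78$
$Q = -9240$ ($Q = 105 \left(-78 - 10\right) = 105 \left(-88\right) = -9240$)
$g{\left(C \right)} = \frac{85}{106} + \frac{C}{113}$ ($g{\left(C \right)} = C \frac{1}{113} + 85 \cdot \frac{1}{106} = \frac{C}{113} + \frac{85}{106} = \frac{85}{106} + \frac{C}{113}$)
$g{\left(h \right)} - Q = \left(\frac{85}{106} + \frac{1}{113} \left(-31\right)\right) - -9240 = \left(\frac{85}{106} - \frac{31}{113}\right) + 9240 = \frac{6319}{11978} + 9240 = \frac{110683039}{11978}$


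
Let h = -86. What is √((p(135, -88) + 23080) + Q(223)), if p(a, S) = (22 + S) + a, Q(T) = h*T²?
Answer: I*√4253545 ≈ 2062.4*I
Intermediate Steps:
Q(T) = -86*T²
p(a, S) = 22 + S + a
√((p(135, -88) + 23080) + Q(223)) = √(((22 - 88 + 135) + 23080) - 86*223²) = √((69 + 23080) - 86*49729) = √(23149 - 4276694) = √(-4253545) = I*√4253545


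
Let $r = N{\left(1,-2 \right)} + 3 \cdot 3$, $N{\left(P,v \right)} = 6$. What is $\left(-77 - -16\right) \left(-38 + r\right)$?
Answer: $1403$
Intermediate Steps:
$r = 15$ ($r = 6 + 3 \cdot 3 = 6 + 9 = 15$)
$\left(-77 - -16\right) \left(-38 + r\right) = \left(-77 - -16\right) \left(-38 + 15\right) = \left(-77 + 16\right) \left(-23\right) = \left(-61\right) \left(-23\right) = 1403$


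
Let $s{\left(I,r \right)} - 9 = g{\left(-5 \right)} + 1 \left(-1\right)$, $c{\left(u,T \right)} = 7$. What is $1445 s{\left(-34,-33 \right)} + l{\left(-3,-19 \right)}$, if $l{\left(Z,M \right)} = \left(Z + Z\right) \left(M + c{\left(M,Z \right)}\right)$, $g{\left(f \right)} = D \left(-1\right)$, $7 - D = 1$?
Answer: $2962$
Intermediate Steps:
$D = 6$ ($D = 7 - 1 = 6$)
$g{\left(f \right)} = -6$ ($g{\left(f \right)} = 6 \left(-1\right) = -6$)
$l{\left(Z,M \right)} = 2 Z \left(7 + M\right)$ ($l{\left(Z,M \right)} = \left(Z + Z\right) \left(M + 7\right) = 2 Z \left(7 + M\right)$)
$s{\left(I,r \right)} = 2$ ($s{\left(I,r \right)} = 9 + \left(-6 + 1 \left(-1\right)\right) = 9 - 7 = 2$)
$1445 s{\left(-34,-33 \right)} + l{\left(-3,-19 \right)} = 1445 \cdot 2 + 2 \left(-3\right) \left(7 - 19\right) = 2890 + 2 \left(-3\right) \left(-12\right) = 2890 + 72 = 2962$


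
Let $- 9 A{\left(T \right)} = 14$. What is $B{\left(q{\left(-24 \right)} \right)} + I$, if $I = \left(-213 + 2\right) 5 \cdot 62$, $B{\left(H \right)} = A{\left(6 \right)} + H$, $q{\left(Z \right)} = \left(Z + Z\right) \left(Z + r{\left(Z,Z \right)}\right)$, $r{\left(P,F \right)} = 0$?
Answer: $- \frac{578336}{9} \approx -64260.0$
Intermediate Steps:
$q{\left(Z \right)} = 2 Z^{2}$ ($q{\left(Z \right)} = \left(Z + Z\right) \left(Z + 0\right) = 2 Z Z = 2 Z^{2}$)
$A{\left(T \right)} = - \frac{14}{9}$ ($A{\left(T \right)} = \left(- \frac{1}{9}\right) 14 = - \frac{14}{9}$)
$B{\left(H \right)} = - \frac{14}{9} + H$
$I = -65410$ ($I = \left(-211\right) 310 = -65410$)
$B{\left(q{\left(-24 \right)} \right)} + I = \left(- \frac{14}{9} + 2 \left(-24\right)^{2}\right) - 65410 = \left(- \frac{14}{9} + 2 \cdot 576\right) - 65410 = \left(- \frac{14}{9} + 1152\right) - 65410 = \frac{10354}{9} - 65410 = - \frac{578336}{9}$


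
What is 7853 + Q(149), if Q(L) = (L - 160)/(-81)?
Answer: 636104/81 ≈ 7853.1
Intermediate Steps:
Q(L) = 160/81 - L/81 (Q(L) = (-160 + L)*(-1/81) = 160/81 - L/81)
7853 + Q(149) = 7853 + (160/81 - 1/81*149) = 7853 + (160/81 - 149/81) = 7853 + 11/81 = 636104/81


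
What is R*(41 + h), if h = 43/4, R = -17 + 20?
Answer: 621/4 ≈ 155.25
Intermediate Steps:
R = 3
h = 43/4 (h = 43*(1/4) = 43/4 ≈ 10.750)
R*(41 + h) = 3*(41 + 43/4) = 3*(207/4) = 621/4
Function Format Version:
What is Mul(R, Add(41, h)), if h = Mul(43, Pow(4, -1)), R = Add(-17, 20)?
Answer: Rational(621, 4) ≈ 155.25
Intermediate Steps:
R = 3
h = Rational(43, 4) (h = Mul(43, Rational(1, 4)) = Rational(43, 4) ≈ 10.750)
Mul(R, Add(41, h)) = Mul(3, Add(41, Rational(43, 4))) = Mul(3, Rational(207, 4)) = Rational(621, 4)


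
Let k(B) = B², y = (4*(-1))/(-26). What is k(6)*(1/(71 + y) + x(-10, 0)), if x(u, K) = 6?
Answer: 200268/925 ≈ 216.51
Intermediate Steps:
y = 2/13 (y = -4*(-1/26) = 2/13 ≈ 0.15385)
k(6)*(1/(71 + y) + x(-10, 0)) = 6²*(1/(71 + 2/13) + 6) = 36*(1/(925/13) + 6) = 36*(13/925 + 6) = 36*(5563/925) = 200268/925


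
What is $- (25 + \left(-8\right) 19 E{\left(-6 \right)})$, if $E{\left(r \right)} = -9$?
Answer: $-1393$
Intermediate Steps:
$- (25 + \left(-8\right) 19 E{\left(-6 \right)}) = - (25 + \left(-8\right) 19 \left(-9\right)) = - (25 - -1368) = - (25 + 1368) = \left(-1\right) 1393 = -1393$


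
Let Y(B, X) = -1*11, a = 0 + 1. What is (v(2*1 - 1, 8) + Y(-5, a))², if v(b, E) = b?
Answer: 100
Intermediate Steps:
a = 1
Y(B, X) = -11
(v(2*1 - 1, 8) + Y(-5, a))² = ((2*1 - 1) - 11)² = ((2 - 1) - 11)² = (1 - 11)² = (-10)² = 100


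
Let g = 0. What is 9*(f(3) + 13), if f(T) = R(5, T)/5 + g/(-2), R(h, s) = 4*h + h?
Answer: 162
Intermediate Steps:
R(h, s) = 5*h
f(T) = 5 (f(T) = (5*5)/5 + 0/(-2) = 25*(⅕) + 0*(-½) = 5 + 0 = 5)
9*(f(3) + 13) = 9*(5 + 13) = 9*18 = 162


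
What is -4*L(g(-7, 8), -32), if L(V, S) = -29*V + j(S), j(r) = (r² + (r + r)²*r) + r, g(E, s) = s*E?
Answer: 513824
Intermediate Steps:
g(E, s) = E*s
j(r) = r + r² + 4*r³ (j(r) = (r² + (2*r)²*r) + r = (r² + (4*r²)*r) + r = (r² + 4*r³) + r = r + r² + 4*r³)
L(V, S) = -29*V + S*(1 + S + 4*S²)
-4*L(g(-7, 8), -32) = -4*(-(-203)*8 - 32*(1 - 32 + 4*(-32)²)) = -4*(-29*(-56) - 32*(1 - 32 + 4*1024)) = -4*(1624 - 32*(1 - 32 + 4096)) = -4*(1624 - 32*4065) = -4*(1624 - 130080) = -4*(-128456) = 513824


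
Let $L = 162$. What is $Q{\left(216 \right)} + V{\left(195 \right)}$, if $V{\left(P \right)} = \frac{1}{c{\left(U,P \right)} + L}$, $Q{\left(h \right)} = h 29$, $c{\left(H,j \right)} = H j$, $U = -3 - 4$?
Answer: $\frac{7535591}{1203} \approx 6264.0$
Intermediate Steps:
$U = -7$ ($U = -3 - 4 = -7$)
$Q{\left(h \right)} = 29 h$
$V{\left(P \right)} = \frac{1}{162 - 7 P}$ ($V{\left(P \right)} = \frac{1}{- 7 P + 162} = \frac{1}{162 - 7 P}$)
$Q{\left(216 \right)} + V{\left(195 \right)} = 29 \cdot 216 - \frac{1}{-162 + 7 \cdot 195} = 6264 - \frac{1}{-162 + 1365} = 6264 - \frac{1}{1203} = \frac{7535591}{1203}$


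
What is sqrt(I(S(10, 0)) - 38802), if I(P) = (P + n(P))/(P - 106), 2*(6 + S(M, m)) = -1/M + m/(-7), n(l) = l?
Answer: 4*I*sqrt(1353237810)/747 ≈ 196.98*I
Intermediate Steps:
S(M, m) = -6 - 1/(2*M) - m/14 (S(M, m) = -6 + (-1/M + m/(-7))/2 = -6 + (-1/M + m*(-1/7))/2 = -6 + (-1/M - m/7)/2 = -6 + (-1/(2*M) - m/14) = -6 - 1/(2*M) - m/14)
I(P) = 2*P/(-106 + P) (I(P) = (P + P)/(P - 106) = (2*P)/(-106 + P) = 2*P/(-106 + P))
sqrt(I(S(10, 0)) - 38802) = sqrt(2*((1/14)*(-7 - 1*10*(84 + 0))/10)/(-106 + (1/14)*(-7 - 1*10*(84 + 0))/10) - 38802) = sqrt(2*((1/14)*(1/10)*(-7 - 1*10*84))/(-106 + (1/14)*(1/10)*(-7 - 1*10*84)) - 38802) = sqrt(2*((1/14)*(1/10)*(-7 - 840))/(-106 + (1/14)*(1/10)*(-7 - 840)) - 38802) = sqrt(2*((1/14)*(1/10)*(-847))/(-106 + (1/14)*(1/10)*(-847)) - 38802) = sqrt(2*(-121/20)/(-106 - 121/20) - 38802) = sqrt(2*(-121/20)/(-2241/20) - 38802) = sqrt(2*(-121/20)*(-20/2241) - 38802) = sqrt(242/2241 - 38802) = sqrt(-86955040/2241) = 4*I*sqrt(1353237810)/747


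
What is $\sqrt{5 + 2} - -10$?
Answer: $10 + \sqrt{7} \approx 12.646$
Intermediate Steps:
$\sqrt{5 + 2} - -10 = \sqrt{7} + 10 = 10 + \sqrt{7}$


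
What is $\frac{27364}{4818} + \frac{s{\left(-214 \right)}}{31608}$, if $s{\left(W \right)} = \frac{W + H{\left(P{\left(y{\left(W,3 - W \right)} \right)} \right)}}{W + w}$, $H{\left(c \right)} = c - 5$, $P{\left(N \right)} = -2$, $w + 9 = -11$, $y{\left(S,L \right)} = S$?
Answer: $\frac{2594777587}{456862032} \approx 5.6796$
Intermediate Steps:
$w = -20$ ($w = -9 - 11 = -20$)
$H{\left(c \right)} = -5 + c$ ($H{\left(c \right)} = c - 5 = -5 + c$)
$s{\left(W \right)} = \frac{-7 + W}{-20 + W}$ ($s{\left(W \right)} = \frac{W - 7}{W - 20} = \frac{W - 7}{-20 + W} = \frac{-7 + W}{-20 + W}$)
$\frac{27364}{4818} + \frac{s{\left(-214 \right)}}{31608} = \frac{27364}{4818} + \frac{\frac{1}{-20 - 214} \left(-7 - 214\right)}{31608} = 27364 \cdot \frac{1}{4818} + \frac{1}{-234} \left(-221\right) \frac{1}{31608} = \frac{13682}{2409} + \left(- \frac{1}{234}\right) \left(-221\right) \frac{1}{31608} = \frac{13682}{2409} + \frac{17}{18} \cdot \frac{1}{31608} = \frac{13682}{2409} + \frac{17}{568944} = \frac{2594777587}{456862032}$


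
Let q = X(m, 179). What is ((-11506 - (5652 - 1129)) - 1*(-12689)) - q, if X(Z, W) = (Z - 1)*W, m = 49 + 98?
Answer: -29474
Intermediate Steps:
m = 147
X(Z, W) = W*(-1 + Z) (X(Z, W) = (-1 + Z)*W = W*(-1 + Z))
q = 26134 (q = 179*(-1 + 147) = 179*146 = 26134)
((-11506 - (5652 - 1129)) - 1*(-12689)) - q = ((-11506 - (5652 - 1129)) - 1*(-12689)) - 1*26134 = ((-11506 - 1*4523) + 12689) - 26134 = ((-11506 - 4523) + 12689) - 26134 = (-16029 + 12689) - 26134 = -3340 - 26134 = -29474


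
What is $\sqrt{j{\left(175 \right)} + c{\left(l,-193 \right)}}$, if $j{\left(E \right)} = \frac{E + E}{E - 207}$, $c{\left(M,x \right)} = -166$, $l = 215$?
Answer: $\frac{i \sqrt{2831}}{4} \approx 13.302 i$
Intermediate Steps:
$j{\left(E \right)} = \frac{2 E}{-207 + E}$
$\sqrt{j{\left(175 \right)} + c{\left(l,-193 \right)}} = \sqrt{2 \cdot 175 \frac{1}{-207 + 175} - 166} = \sqrt{2 \cdot 175 \frac{1}{-32} - 166} = \sqrt{2 \cdot 175 \left(- \frac{1}{32}\right) - 166} = \sqrt{- \frac{175}{16} - 166} = \sqrt{- \frac{2831}{16}} = \frac{i \sqrt{2831}}{4}$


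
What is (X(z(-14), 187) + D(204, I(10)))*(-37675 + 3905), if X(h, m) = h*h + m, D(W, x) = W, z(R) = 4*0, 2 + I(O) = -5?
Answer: -13204070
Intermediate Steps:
I(O) = -7 (I(O) = -2 - 5 = -7)
z(R) = 0
X(h, m) = m + h² (X(h, m) = h² + m = m + h²)
(X(z(-14), 187) + D(204, I(10)))*(-37675 + 3905) = ((187 + 0²) + 204)*(-37675 + 3905) = ((187 + 0) + 204)*(-33770) = (187 + 204)*(-33770) = 391*(-33770) = -13204070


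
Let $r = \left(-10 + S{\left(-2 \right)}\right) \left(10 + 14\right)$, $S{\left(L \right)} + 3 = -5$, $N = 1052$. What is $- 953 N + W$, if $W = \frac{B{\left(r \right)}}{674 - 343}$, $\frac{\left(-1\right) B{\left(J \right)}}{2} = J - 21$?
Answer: $- \frac{331845130}{331} \approx -1.0026 \cdot 10^{6}$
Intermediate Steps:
$S{\left(L \right)} = -8$ ($S{\left(L \right)} = -3 - 5 = -8$)
$r = -432$ ($r = \left(-10 - 8\right) \left(10 + 14\right) = \left(-18\right) 24 = -432$)
$B{\left(J \right)} = 42 - 2 J$ ($B{\left(J \right)} = - 2 \left(J - 21\right) = - 2 \left(-21 + J\right) = 42 - 2 J$)
$W = \frac{906}{331}$ ($W = \frac{42 - -864}{674 - 343} = \frac{42 + 864}{674 - 343} = \frac{906}{331} \approx 2.7372$)
$- 953 N + W = \left(-953\right) 1052 + \frac{906}{331} = -1002556 + \frac{906}{331} = - \frac{331845130}{331}$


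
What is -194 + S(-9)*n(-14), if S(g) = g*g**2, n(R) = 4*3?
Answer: -8942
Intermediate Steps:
n(R) = 12
S(g) = g**3
-194 + S(-9)*n(-14) = -194 + (-9)**3*12 = -194 - 729*12 = -194 - 8748 = -8942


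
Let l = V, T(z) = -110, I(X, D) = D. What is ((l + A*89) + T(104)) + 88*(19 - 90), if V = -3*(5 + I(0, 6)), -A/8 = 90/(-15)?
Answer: -2119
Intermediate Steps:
A = 48 (A = -720/(-15) = -720*(-1)/15 = -8*(-6) = 48)
V = -33 (V = -3*(5 + 6) = -3*11 = -33)
l = -33
((l + A*89) + T(104)) + 88*(19 - 90) = ((-33 + 48*89) - 110) + 88*(19 - 90) = ((-33 + 4272) - 110) + 88*(-71) = (4239 - 110) - 6248 = 4129 - 6248 = -2119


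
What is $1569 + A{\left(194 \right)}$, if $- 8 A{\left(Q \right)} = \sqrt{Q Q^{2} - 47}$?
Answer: $1569 - \frac{\sqrt{7301337}}{8} \approx 1231.2$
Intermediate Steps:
$A{\left(Q \right)} = - \frac{\sqrt{-47 + Q^{3}}}{8}$ ($A{\left(Q \right)} = - \frac{\sqrt{Q Q^{2} - 47}}{8} = - \frac{\sqrt{Q^{3} - 47}}{8} = - \frac{\sqrt{-47 + Q^{3}}}{8}$)
$1569 + A{\left(194 \right)} = 1569 - \frac{\sqrt{-47 + 194^{3}}}{8} = 1569 - \frac{\sqrt{-47 + 7301384}}{8} = 1569 - \frac{\sqrt{7301337}}{8}$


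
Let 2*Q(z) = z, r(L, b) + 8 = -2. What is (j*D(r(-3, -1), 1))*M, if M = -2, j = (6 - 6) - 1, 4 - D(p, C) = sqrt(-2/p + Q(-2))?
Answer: 8 - 4*I*sqrt(5)/5 ≈ 8.0 - 1.7889*I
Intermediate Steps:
r(L, b) = -10 (r(L, b) = -8 - 2 = -10)
Q(z) = z/2
D(p, C) = 4 - sqrt(-1 - 2/p) (D(p, C) = 4 - sqrt(-2/p + (1/2)*(-2)) = 4 - sqrt(-2/p - 1) = 4 - sqrt(-1 - 2/p))
j = -1 (j = 0 - 1 = -1)
(j*D(r(-3, -1), 1))*M = -(4 - sqrt(-1*(2 - 10)/(-10)))*(-2) = -(4 - sqrt(-1*(-1/10)*(-8)))*(-2) = -(4 - sqrt(-4/5))*(-2) = -(4 - 2*I*sqrt(5)/5)*(-2) = (-4 + 2*I*sqrt(5)/5)*(-2) = 8 - 4*I*sqrt(5)/5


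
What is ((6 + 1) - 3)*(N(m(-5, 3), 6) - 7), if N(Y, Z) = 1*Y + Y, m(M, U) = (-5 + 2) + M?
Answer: -92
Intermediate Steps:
m(M, U) = -3 + M
N(Y, Z) = 2*Y (N(Y, Z) = Y + Y = 2*Y)
((6 + 1) - 3)*(N(m(-5, 3), 6) - 7) = ((6 + 1) - 3)*(2*(-3 - 5) - 7) = (7 - 3)*(2*(-8) - 7) = 4*(-16 - 7) = 4*(-23) = -92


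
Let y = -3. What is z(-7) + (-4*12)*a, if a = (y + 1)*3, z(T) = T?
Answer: 281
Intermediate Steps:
a = -6 (a = (-3 + 1)*3 = -2*3 = -6)
z(-7) + (-4*12)*a = -7 - 4*12*(-6) = -7 - 48*(-6) = -7 + 288 = 281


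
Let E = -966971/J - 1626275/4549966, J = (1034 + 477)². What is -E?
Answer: 8112667777261/10388122923886 ≈ 0.78096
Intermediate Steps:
J = 2283121 (J = 1511² = 2283121)
E = -8112667777261/10388122923886 (E = -966971/2283121 - 1626275/4549966 = -8112667777261/10388122923886 ≈ -0.78096)
-E = -1*(-8112667777261/10388122923886) = 8112667777261/10388122923886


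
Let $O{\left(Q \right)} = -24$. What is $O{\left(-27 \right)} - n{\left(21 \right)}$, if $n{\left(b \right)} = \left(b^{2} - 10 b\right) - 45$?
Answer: $-210$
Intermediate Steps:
$n{\left(b \right)} = -45 + b^{2} - 10 b$
$O{\left(-27 \right)} - n{\left(21 \right)} = -24 - \left(-45 + 21^{2} - 210\right) = -24 - \left(-45 + 441 - 210\right) = -24 - 186 = -210$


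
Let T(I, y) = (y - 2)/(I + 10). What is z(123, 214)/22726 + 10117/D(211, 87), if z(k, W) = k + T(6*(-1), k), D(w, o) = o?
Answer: 919729099/7908648 ≈ 116.29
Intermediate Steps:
T(I, y) = (-2 + y)/(10 + I)
z(k, W) = -½ + 5*k/4 (z(k, W) = k + (-2 + k)/(10 + 6*(-1)) = k + (-2 + k)/(10 - 6) = k + (-2 + k)/4 = k + (-½ + k/4) = -½ + 5*k/4)
z(123, 214)/22726 + 10117/D(211, 87) = (-½ + (5/4)*123)/22726 + 10117/87 = (-½ + 615/4)*(1/22726) + 10117*(1/87) = (613/4)*(1/22726) + 10117/87 = 613/90904 + 10117/87 = 919729099/7908648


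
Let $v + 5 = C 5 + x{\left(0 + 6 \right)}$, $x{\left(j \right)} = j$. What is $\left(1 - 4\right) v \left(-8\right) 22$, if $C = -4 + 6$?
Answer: $5808$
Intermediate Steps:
$C = 2$
$v = 11$ ($v = -5 + \left(2 \cdot 5 + \left(0 + 6\right)\right) = -5 + \left(10 + 6\right) = -5 + 16 = 11$)
$\left(1 - 4\right) v \left(-8\right) 22 = \left(1 - 4\right) 11 \left(-8\right) 22 = \left(-3\right) 11 \left(-8\right) 22 = \left(-33\right) \left(-8\right) 22 = 264 \cdot 22 = 5808$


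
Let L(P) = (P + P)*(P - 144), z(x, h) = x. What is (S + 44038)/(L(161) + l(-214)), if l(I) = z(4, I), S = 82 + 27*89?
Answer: 46523/5478 ≈ 8.4927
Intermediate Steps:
L(P) = 2*P*(-144 + P) (L(P) = (2*P)*(-144 + P) = 2*P*(-144 + P))
S = 2485 (S = 82 + 2403 = 2485)
l(I) = 4
(S + 44038)/(L(161) + l(-214)) = (2485 + 44038)/(2*161*(-144 + 161) + 4) = 46523/(2*161*17 + 4) = 46523/(5474 + 4) = 46523/5478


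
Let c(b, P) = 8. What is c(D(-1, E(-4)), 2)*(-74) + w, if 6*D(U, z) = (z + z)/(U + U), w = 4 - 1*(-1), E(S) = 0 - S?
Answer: -587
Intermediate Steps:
E(S) = -S
w = 5 (w = 4 + 1 = 5)
D(U, z) = z/(6*U) (D(U, z) = ((z + z)/(U + U))/6 = ((2*z)/((2*U)))/6 = ((2*z)*(1/(2*U)))/6 = (z/U)/6 = z/(6*U))
c(D(-1, E(-4)), 2)*(-74) + w = 8*(-74) + 5 = -592 + 5 = -587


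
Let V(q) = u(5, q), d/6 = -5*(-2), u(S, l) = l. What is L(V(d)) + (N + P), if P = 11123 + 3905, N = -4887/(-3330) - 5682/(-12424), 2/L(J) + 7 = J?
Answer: 915454884499/60908660 ≈ 15030.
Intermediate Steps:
d = 60 (d = 6*(-5*(-2)) = 6*10 = 60)
V(q) = q
L(J) = 2/(-7 + J)
N = 2212143/1149220 (N = -4887*(-1/3330) - 5682*(-1/12424) = 543/370 + 2841/6212 = 2212143/1149220 ≈ 1.9249)
P = 15028
L(V(d)) + (N + P) = 2/(-7 + 60) + (2212143/1149220 + 15028) = 2/53 + 17272690303/1149220 = 915454884499/60908660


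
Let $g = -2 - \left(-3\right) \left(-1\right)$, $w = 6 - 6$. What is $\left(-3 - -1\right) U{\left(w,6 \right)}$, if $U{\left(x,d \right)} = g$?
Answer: $10$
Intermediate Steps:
$w = 0$ ($w = 6 - 6 = 0$)
$g = -5$ ($g = -2 - 3 = -5$)
$U{\left(x,d \right)} = -5$
$\left(-3 - -1\right) U{\left(w,6 \right)} = \left(-3 - -1\right) \left(-5\right) = \left(-3 + 1\right) \left(-5\right) = \left(-2\right) \left(-5\right) = 10$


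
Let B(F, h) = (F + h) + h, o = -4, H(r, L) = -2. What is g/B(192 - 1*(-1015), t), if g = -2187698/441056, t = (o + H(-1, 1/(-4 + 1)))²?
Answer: -1093849/282055312 ≈ -0.0038781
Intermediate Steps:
t = 36 (t = (-4 - 2)² = (-6)² = 36)
g = -1093849/220528 (g = -2187698*1/441056 = -1093849/220528 ≈ -4.9601)
B(F, h) = F + 2*h
g/B(192 - 1*(-1015), t) = -1093849/(220528*((192 - 1*(-1015)) + 2*36)) = -1093849/(220528*((192 + 1015) + 72)) = -1093849/(220528*(1207 + 72)) = -1093849/220528/1279 = -1093849/220528*1/1279 = -1093849/282055312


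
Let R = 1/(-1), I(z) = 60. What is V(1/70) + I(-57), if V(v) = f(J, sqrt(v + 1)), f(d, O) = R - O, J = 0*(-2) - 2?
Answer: 59 - sqrt(4970)/70 ≈ 57.993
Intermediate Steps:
R = -1
J = -2 (J = 0 - 2 = -2)
f(d, O) = -1 - O
V(v) = -1 - sqrt(1 + v) (V(v) = -1 - sqrt(v + 1) = -1 - sqrt(1 + v))
V(1/70) + I(-57) = (-1 - sqrt(1 + 1/70)) + 60 = (-1 - sqrt(71/70)) + 60 = (-1 - sqrt(4970)/70) + 60 = 59 - sqrt(4970)/70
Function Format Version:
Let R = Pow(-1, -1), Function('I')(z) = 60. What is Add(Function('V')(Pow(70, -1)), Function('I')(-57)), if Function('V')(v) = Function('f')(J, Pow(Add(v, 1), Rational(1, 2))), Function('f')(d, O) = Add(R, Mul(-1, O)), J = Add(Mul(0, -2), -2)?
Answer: Add(59, Mul(Rational(-1, 70), Pow(4970, Rational(1, 2)))) ≈ 57.993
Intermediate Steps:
R = -1
J = -2 (J = Add(0, -2) = -2)
Function('f')(d, O) = Add(-1, Mul(-1, O))
Function('V')(v) = Add(-1, Mul(-1, Pow(Add(1, v), Rational(1, 2)))) (Function('V')(v) = Add(-1, Mul(-1, Pow(Add(v, 1), Rational(1, 2)))) = Add(-1, Mul(-1, Pow(Add(1, v), Rational(1, 2)))))
Add(Function('V')(Pow(70, -1)), Function('I')(-57)) = Add(Add(-1, Mul(-1, Pow(Add(1, Pow(70, -1)), Rational(1, 2)))), 60) = Add(Add(-1, Mul(-1, Pow(Add(1, Rational(1, 70)), Rational(1, 2)))), 60) = Add(Add(-1, Mul(-1, Pow(Rational(71, 70), Rational(1, 2)))), 60) = Add(Add(-1, Mul(-1, Mul(Rational(1, 70), Pow(4970, Rational(1, 2))))), 60) = Add(Add(-1, Mul(Rational(-1, 70), Pow(4970, Rational(1, 2)))), 60) = Add(59, Mul(Rational(-1, 70), Pow(4970, Rational(1, 2))))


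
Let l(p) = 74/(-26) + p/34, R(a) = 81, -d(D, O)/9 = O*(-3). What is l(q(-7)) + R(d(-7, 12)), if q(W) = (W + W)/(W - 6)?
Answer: 17279/221 ≈ 78.186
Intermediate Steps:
d(D, O) = 27*O (d(D, O) = -9*O*(-3) = -(-27)*O = 27*O)
q(W) = 2*W/(-6 + W) (q(W) = (2*W)/(-6 + W) = 2*W/(-6 + W))
l(p) = -37/13 + p/34 (l(p) = 74*(-1/26) + p*(1/34) = -37/13 + p/34)
l(q(-7)) + R(d(-7, 12)) = (-37/13 + (2*(-7)/(-6 - 7))/34) + 81 = (-37/13 + (2*(-7)/(-13))/34) + 81 = (-37/13 + (2*(-7)*(-1/13))/34) + 81 = (-37/13 + (1/34)*(14/13)) + 81 = (-37/13 + 7/221) + 81 = -622/221 + 81 = 17279/221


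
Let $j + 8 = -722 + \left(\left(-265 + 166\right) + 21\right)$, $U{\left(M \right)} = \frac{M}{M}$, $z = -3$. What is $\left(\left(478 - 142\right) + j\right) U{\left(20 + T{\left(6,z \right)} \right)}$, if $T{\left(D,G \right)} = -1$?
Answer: $-472$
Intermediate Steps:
$U{\left(M \right)} = 1$
$j = -808$ ($j = -8 + \left(-722 + \left(\left(-265 + 166\right) + 21\right)\right) = -8 + \left(-722 + \left(-99 + 21\right)\right) = -8 - 800 = -808$)
$\left(\left(478 - 142\right) + j\right) U{\left(20 + T{\left(6,z \right)} \right)} = \left(\left(478 - 142\right) - 808\right) 1 = \left(336 - 808\right) 1 = \left(-472\right) 1 = -472$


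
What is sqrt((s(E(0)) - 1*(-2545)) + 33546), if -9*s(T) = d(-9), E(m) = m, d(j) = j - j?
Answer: sqrt(36091) ≈ 189.98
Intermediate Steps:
d(j) = 0
s(T) = 0 (s(T) = -1/9*0 = 0)
sqrt((s(E(0)) - 1*(-2545)) + 33546) = sqrt((0 - 1*(-2545)) + 33546) = sqrt((0 + 2545) + 33546) = sqrt(2545 + 33546) = sqrt(36091)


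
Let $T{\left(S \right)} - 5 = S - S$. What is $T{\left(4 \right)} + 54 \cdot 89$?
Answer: $4811$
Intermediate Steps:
$T{\left(S \right)} = 5$ ($T{\left(S \right)} = 5 + \left(S - S\right) = 5 + 0 = 5$)
$T{\left(4 \right)} + 54 \cdot 89 = 5 + 54 \cdot 89 = 5 + 4806 = 4811$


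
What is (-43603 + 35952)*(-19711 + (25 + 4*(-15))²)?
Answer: 141436386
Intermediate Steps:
(-43603 + 35952)*(-19711 + (25 + 4*(-15))²) = -7651*(-19711 + (25 - 60)²) = -7651*(-19711 + (-35)²) = -7651*(-19711 + 1225) = -7651*(-18486) = 141436386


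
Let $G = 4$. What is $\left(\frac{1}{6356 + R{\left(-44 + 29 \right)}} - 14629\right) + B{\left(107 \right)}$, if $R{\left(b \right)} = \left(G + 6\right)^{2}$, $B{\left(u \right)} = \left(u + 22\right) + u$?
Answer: $- \frac{92921207}{6456} \approx -14393.0$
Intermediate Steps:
$B{\left(u \right)} = 22 + 2 u$ ($B{\left(u \right)} = \left(22 + u\right) + u = 22 + 2 u$)
$R{\left(b \right)} = 100$ ($R{\left(b \right)} = \left(4 + 6\right)^{2} = 10^{2} = 100$)
$\left(\frac{1}{6356 + R{\left(-44 + 29 \right)}} - 14629\right) + B{\left(107 \right)} = \left(\frac{1}{6356 + 100} - 14629\right) + \left(22 + 2 \cdot 107\right) = \left(\frac{1}{6456} - 14629\right) + \left(22 + 214\right) = \left(\frac{1}{6456} - 14629\right) + 236 = - \frac{94444823}{6456} + 236 = - \frac{92921207}{6456}$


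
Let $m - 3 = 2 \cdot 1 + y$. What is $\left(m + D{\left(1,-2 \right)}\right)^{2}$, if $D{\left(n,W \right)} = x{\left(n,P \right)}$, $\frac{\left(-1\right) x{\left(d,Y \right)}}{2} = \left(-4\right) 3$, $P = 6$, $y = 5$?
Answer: $1156$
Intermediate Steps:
$m = 10$ ($m = 3 + \left(2 \cdot 1 + 5\right) = 3 + \left(2 + 5\right) = 3 + 7 = 10$)
$x{\left(d,Y \right)} = 24$ ($x{\left(d,Y \right)} = - 2 \left(\left(-4\right) 3\right) = \left(-2\right) \left(-12\right) = 24$)
$D{\left(n,W \right)} = 24$
$\left(m + D{\left(1,-2 \right)}\right)^{2} = \left(10 + 24\right)^{2} = 34^{2} = 1156$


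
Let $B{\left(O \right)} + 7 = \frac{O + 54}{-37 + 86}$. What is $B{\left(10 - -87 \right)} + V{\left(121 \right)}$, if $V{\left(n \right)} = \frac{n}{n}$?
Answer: $- \frac{143}{49} \approx -2.9184$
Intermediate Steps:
$V{\left(n \right)} = 1$
$B{\left(O \right)} = - \frac{289}{49} + \frac{O}{49}$ ($B{\left(O \right)} = -7 + \frac{O + 54}{-37 + 86} = -7 + \frac{54 + O}{49} = -7 + \left(54 + O\right) \frac{1}{49} = -7 + \left(\frac{54}{49} + \frac{O}{49}\right) = - \frac{289}{49} + \frac{O}{49}$)
$B{\left(10 - -87 \right)} + V{\left(121 \right)} = \left(- \frac{289}{49} + \frac{10 - -87}{49}\right) + 1 = \left(- \frac{289}{49} + \frac{10 + 87}{49}\right) + 1 = \left(- \frac{289}{49} + \frac{1}{49} \cdot 97\right) + 1 = \left(- \frac{289}{49} + \frac{97}{49}\right) + 1 = - \frac{192}{49} + 1 = - \frac{143}{49}$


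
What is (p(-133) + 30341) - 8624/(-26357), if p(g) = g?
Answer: 796200880/26357 ≈ 30208.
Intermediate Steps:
(p(-133) + 30341) - 8624/(-26357) = (-133 + 30341) - 8624/(-26357) = 30208 - 8624*(-1/26357) = 30208 + 8624/26357 = 796200880/26357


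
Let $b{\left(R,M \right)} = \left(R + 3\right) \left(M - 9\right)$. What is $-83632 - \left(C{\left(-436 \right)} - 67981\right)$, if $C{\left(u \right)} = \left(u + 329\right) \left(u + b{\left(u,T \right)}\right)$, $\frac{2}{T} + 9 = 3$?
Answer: $\frac{1110359}{3} \approx 3.7012 \cdot 10^{5}$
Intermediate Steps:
$T = - \frac{1}{3}$ ($T = \frac{2}{-9 + 3} = \frac{2}{-6} = 2 \left(- \frac{1}{6}\right) = - \frac{1}{3} \approx -0.33333$)
$b{\left(R,M \right)} = \left(-9 + M\right) \left(3 + R\right)$ ($b{\left(R,M \right)} = \left(3 + R\right) \left(-9 + M\right) = \left(-9 + M\right) \left(3 + R\right)$)
$C{\left(u \right)} = \left(-28 - \frac{25 u}{3}\right) \left(329 + u\right)$ ($C{\left(u \right)} = \left(u + 329\right) \left(u - \left(28 + \frac{28 u}{3}\right)\right) = \left(329 + u\right) \left(u - \left(28 + \frac{28 u}{3}\right)\right) = \left(329 + u\right) \left(-28 - \frac{25 u}{3}\right) = \left(-28 - \frac{25 u}{3}\right) \left(329 + u\right)$)
$-83632 - \left(C{\left(-436 \right)} - 67981\right) = -83632 - \left(\left(-9212 - - \frac{3622724}{3} - \frac{25 \left(-436\right)^{2}}{3}\right) - 67981\right) = -83632 - \left(\left(-9212 + \frac{3622724}{3} - \frac{4752400}{3}\right) - 67981\right) = -83632 - \left(- \frac{1157312}{3} - 67981\right) = -83632 - - \frac{1361255}{3} = -83632 + \frac{1361255}{3} = \frac{1110359}{3}$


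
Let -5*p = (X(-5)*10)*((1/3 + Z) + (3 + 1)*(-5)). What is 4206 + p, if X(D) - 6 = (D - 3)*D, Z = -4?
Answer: 19150/3 ≈ 6383.3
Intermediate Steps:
X(D) = 6 + D*(-3 + D) (X(D) = 6 + (D - 3)*D = 6 + (-3 + D)*D = 6 + D*(-3 + D))
p = 6532/3 (p = -(6 + (-5)**2 - 3*(-5))*10*((1/3 - 4) + (3 + 1)*(-5))/5 = -(6 + 25 + 15)*10*((1/3 - 4) + 4*(-5))/5 = -46*10*(-11/3 - 20)/5 = -92*(-71)/3 = -1/5*(-32660/3) = 6532/3 ≈ 2177.3)
4206 + p = 4206 + 6532/3 = 19150/3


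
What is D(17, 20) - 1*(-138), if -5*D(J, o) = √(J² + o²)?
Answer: 138 - √689/5 ≈ 132.75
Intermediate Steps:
D(J, o) = -√(J² + o²)/5
D(17, 20) - 1*(-138) = -√(17² + 20²)/5 - 1*(-138) = -√(289 + 400)/5 + 138 = -√689/5 + 138 = 138 - √689/5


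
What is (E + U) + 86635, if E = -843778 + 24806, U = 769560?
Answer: 37223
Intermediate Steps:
E = -818972
(E + U) + 86635 = (-818972 + 769560) + 86635 = -49412 + 86635 = 37223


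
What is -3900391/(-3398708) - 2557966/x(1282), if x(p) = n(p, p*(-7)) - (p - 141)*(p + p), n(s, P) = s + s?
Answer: 2511808298161/1241785941960 ≈ 2.0227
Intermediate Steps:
n(s, P) = 2*s
x(p) = 2*p - 2*p*(-141 + p) (x(p) = 2*p - (p - 141)*(p + p) = 2*p - (-141 + p)*2*p = 2*p - 2*p*(-141 + p))
-3900391/(-3398708) - 2557966/x(1282) = -3900391/(-3398708) - 2557966*1/(2564*(142 - 1*1282)) = -3900391*(-1/3398708) - 2557966*1/(2564*(142 - 1282)) = 3900391/3398708 - 2557966/(2*1282*(-1140)) = 3900391/3398708 - 2557966/(-2922960) = 3900391/3398708 - 2557966*(-1/2922960) = 3900391/3398708 + 1278983/1461480 = 2511808298161/1241785941960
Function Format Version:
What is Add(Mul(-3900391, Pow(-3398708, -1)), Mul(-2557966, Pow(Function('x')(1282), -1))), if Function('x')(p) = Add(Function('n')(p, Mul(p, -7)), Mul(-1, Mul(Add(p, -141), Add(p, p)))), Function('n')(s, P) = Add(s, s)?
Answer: Rational(2511808298161, 1241785941960) ≈ 2.0227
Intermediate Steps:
Function('n')(s, P) = Mul(2, s)
Function('x')(p) = Add(Mul(2, p), Mul(-2, p, Add(-141, p))) (Function('x')(p) = Add(Mul(2, p), Mul(-1, Mul(Add(p, -141), Add(p, p)))) = Add(Mul(2, p), Mul(-1, Mul(Add(-141, p), Mul(2, p)))) = Add(Mul(2, p), Mul(-1, Mul(2, p, Add(-141, p)))) = Add(Mul(2, p), Mul(-2, p, Add(-141, p))))
Add(Mul(-3900391, Pow(-3398708, -1)), Mul(-2557966, Pow(Function('x')(1282), -1))) = Add(Mul(-3900391, Pow(-3398708, -1)), Mul(-2557966, Pow(Mul(2, 1282, Add(142, Mul(-1, 1282))), -1))) = Add(Mul(-3900391, Rational(-1, 3398708)), Mul(-2557966, Pow(Mul(2, 1282, Add(142, -1282)), -1))) = Add(Rational(3900391, 3398708), Mul(-2557966, Pow(Mul(2, 1282, -1140), -1))) = Add(Rational(3900391, 3398708), Mul(-2557966, Pow(-2922960, -1))) = Add(Rational(3900391, 3398708), Mul(-2557966, Rational(-1, 2922960))) = Add(Rational(3900391, 3398708), Rational(1278983, 1461480)) = Rational(2511808298161, 1241785941960)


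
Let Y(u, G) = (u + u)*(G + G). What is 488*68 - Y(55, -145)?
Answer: 65084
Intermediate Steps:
Y(u, G) = 4*G*u (Y(u, G) = (2*u)*(2*G) = 4*G*u)
488*68 - Y(55, -145) = 488*68 - 4*(-145)*55 = 33184 - 1*(-31900) = 33184 + 31900 = 65084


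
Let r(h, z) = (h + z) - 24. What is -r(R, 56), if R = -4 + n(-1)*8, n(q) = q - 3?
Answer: 4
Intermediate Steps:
n(q) = -3 + q
R = -36 (R = -4 + (-3 - 1)*8 = -4 - 4*8 = -4 - 32 = -36)
r(h, z) = -24 + h + z
-r(R, 56) = -(-24 - 36 + 56) = -1*(-4) = 4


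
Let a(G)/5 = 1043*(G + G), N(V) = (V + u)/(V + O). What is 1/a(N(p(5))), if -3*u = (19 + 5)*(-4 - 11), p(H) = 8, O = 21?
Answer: 29/1335040 ≈ 2.1722e-5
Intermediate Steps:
u = 120 (u = -(19 + 5)*(-4 - 11)/3 = -8*(-15) = -⅓*(-360) = 120)
N(V) = (120 + V)/(21 + V) (N(V) = (V + 120)/(V + 21) = (120 + V)/(21 + V))
a(G) = 10430*G (a(G) = 5*(1043*(G + G)) = 5*(1043*(2*G)) = 5*(2086*G) = 10430*G)
1/a(N(p(5))) = 1/(10430*((120 + 8)/(21 + 8))) = 1/(10430*(128/29)) = 1/(1335040/29) = 29/1335040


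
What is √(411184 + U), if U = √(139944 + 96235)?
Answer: √(411184 + √236179) ≈ 641.62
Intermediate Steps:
U = √236179 ≈ 485.98
√(411184 + U) = √(411184 + √236179)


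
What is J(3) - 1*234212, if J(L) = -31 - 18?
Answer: -234261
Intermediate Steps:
J(L) = -49
J(3) - 1*234212 = -49 - 1*234212 = -49 - 234212 = -234261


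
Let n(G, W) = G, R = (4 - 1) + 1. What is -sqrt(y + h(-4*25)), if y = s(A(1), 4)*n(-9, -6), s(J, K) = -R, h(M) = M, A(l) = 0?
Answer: -8*I ≈ -8.0*I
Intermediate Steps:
R = 4 (R = 3 + 1 = 4)
s(J, K) = -4 (s(J, K) = -1*4 = -4)
y = 36 (y = -4*(-9) = 36)
-sqrt(y + h(-4*25)) = -sqrt(36 - 4*25) = -sqrt(36 - 100) = -sqrt(-64) = -8*I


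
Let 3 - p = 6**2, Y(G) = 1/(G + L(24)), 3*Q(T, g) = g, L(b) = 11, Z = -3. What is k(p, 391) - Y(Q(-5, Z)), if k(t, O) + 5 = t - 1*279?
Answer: -3171/10 ≈ -317.10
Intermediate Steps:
Q(T, g) = g/3
Y(G) = 1/(11 + G) (Y(G) = 1/(G + 11) = 1/(11 + G))
p = -33 (p = 3 - 1*6**2 = 3 - 1*36 = 3 - 36 = -33)
k(t, O) = -284 + t (k(t, O) = -5 + (t - 1*279) = -5 + (t - 279) = -5 + (-279 + t) = -284 + t)
k(p, 391) - Y(Q(-5, Z)) = (-284 - 33) - 1/(11 + (1/3)*(-3)) = -317 - 1/(11 - 1) = -317 - 1/10 = -3171/10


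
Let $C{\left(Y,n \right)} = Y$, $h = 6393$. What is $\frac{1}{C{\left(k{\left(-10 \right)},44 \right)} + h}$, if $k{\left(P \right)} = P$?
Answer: $\frac{1}{6383} \approx 0.00015667$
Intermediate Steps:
$\frac{1}{C{\left(k{\left(-10 \right)},44 \right)} + h} = \frac{1}{-10 + 6393} = \frac{1}{6383}$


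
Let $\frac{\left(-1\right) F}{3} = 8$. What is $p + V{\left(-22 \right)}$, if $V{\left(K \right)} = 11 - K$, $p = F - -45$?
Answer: $54$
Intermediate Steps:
$F = -24$ ($F = \left(-3\right) 8 = -24$)
$p = 21$ ($p = -24 - -45 = -24 + 45 = 21$)
$p + V{\left(-22 \right)} = 21 + \left(11 - -22\right) = 21 + \left(11 + 22\right) = 21 + 33 = 54$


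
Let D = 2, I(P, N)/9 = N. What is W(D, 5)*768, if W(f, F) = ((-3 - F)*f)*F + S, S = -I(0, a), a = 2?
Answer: -75264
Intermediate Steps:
I(P, N) = 9*N
S = -18 (S = -9*2 = -1*18 = -18)
W(f, F) = -18 + F*f*(-3 - F) (W(f, F) = ((-3 - F)*f)*F - 18 = (f*(-3 - F))*F - 18 = F*f*(-3 - F) - 18 = -18 + F*f*(-3 - F))
W(D, 5)*768 = (-18 - 1*2*5² - 3*5*2)*768 = (-18 - 1*2*25 - 30)*768 = (-18 - 50 - 30)*768 = -98*768 = -75264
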